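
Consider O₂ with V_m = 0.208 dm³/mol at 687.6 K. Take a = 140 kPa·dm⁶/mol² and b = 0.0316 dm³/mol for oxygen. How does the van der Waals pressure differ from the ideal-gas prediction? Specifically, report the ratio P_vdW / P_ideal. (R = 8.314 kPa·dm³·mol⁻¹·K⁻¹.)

P_vdW / P_ideal ≈ 1.061

Ideal: P_ideal = RT/V_m = (8.314)(687.6)/0.208 = 27484.2 kPa
vdW: P = RT/(V_m − b) − a/V_m² = 5716.71/0.176400 − 140/0.0432640 = 32407.7 − 3235.95 = 29171.8 kPa
Ratio = 29171.8/27484.2 = 1.061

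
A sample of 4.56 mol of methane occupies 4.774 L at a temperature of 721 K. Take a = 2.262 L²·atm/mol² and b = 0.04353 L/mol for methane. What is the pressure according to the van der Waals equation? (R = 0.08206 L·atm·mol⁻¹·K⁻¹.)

P = nRT/(V − nb) − a n²/V²
nRT/(V − nb) = (4.56)(0.08206)(721)/(4.774 − 4.56×0.04353) = 269.79/4.5755 = 58.964 atm
a n²/V² = (2.262)(4.56)²/(4.774)² = 2.0638 atm
P = 58.964 − 2.0638 = 56.90 atm

P ≈ 56.90 atm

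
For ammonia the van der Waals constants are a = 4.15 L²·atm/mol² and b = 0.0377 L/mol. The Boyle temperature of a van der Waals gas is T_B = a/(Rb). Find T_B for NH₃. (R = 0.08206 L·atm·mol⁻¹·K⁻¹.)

For a van der Waals gas the second virial coefficient B₂ = b − a/(RT) vanishes at T_B = a/(Rb).
T_B = 4.15/(0.08206×0.0377) = 4.15/0.0030937 = 1341 K

T_B ≈ 1341 K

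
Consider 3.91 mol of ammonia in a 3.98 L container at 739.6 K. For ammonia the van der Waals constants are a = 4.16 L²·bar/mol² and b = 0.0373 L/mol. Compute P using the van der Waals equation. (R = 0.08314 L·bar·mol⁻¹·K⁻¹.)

P ≈ 58.69 bar

P = nRT/(V − nb) − a n²/V²
nRT/(V − nb) = (3.91)(0.08314)(739.6)/(3.98 − 3.91×0.0373) = 240.43/3.8342 = 62.707 bar
a n²/V² = (4.16)(3.91)²/(3.98)² = 4.0150 bar
P = 62.707 − 4.0150 = 58.69 bar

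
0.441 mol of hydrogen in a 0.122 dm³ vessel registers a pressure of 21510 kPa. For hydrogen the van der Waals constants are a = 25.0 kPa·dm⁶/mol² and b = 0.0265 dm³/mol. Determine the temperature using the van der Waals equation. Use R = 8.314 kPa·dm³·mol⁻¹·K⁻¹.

T = (P + a n²/V²)(V − nb)/(nR)
P + a n²/V² = 21510 + (25.0)(0.441)²/(0.122)² = 21837 kPa
V − nb = 0.122 − (0.441)(0.0265) = 0.11031 dm³
T = (21837)(0.11031)/((0.441)(8.314)) = 657.0 K

T ≈ 657.0 K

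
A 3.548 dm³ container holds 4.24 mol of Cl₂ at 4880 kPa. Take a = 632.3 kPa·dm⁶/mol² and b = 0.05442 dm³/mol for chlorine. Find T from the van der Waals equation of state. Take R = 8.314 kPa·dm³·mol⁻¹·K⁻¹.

T = (P + a n²/V²)(V − nb)/(nR)
P + a n²/V² = 4880 + (632.3)(4.24)²/(3.548)² = 5783.0 kPa
V − nb = 3.548 − (4.24)(0.05442) = 3.3173 dm³
T = (5783.0)(3.3173)/((4.24)(8.314)) = 544.2 K

T ≈ 544.2 K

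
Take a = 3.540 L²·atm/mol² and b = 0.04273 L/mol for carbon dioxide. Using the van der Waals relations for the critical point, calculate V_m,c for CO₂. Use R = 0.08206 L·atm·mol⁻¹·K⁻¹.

For a van der Waals gas, V_m,c = 3b.
V_m,c = 3×0.04273 = 0.1282 L/mol

V_m,c ≈ 0.1282 L/mol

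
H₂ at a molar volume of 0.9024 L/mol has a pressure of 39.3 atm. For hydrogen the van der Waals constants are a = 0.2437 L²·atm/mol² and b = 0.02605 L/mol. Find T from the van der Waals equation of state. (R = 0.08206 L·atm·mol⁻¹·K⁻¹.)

T = (P + a/V_m²)(V_m − b)/R
P + a/V_m² = 39.3 + 0.2437/(0.9024)² = 39.599 atm
V_m − b = 0.9024 − 0.02605 = 0.87635 L/mol
T = (39.599)(0.87635)/0.08206 = 422.9 K

T ≈ 422.9 K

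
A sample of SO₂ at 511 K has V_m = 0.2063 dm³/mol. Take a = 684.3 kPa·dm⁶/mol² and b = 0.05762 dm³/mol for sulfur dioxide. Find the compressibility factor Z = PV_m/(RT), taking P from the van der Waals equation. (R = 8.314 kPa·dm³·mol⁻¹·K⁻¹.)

P = RT/(V_m − b) − a/V_m² = (8.314)(511)/(0.2063 − 0.05762) − 684.3/(0.2063)²
  = 4248.5/0.14868 − 16079 = 28575 − 16079 = 12496 kPa
Z = PV_m/(RT) = (12496)(0.2063)/((8.314)(511)) = 2577.9/4248.5 = 0.6068

Z ≈ 0.6068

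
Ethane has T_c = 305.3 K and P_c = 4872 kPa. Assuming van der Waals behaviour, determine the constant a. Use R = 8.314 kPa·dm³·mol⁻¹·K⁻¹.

a ≈ 557.9 kPa·dm⁶/mol²

From T_c = 8a/(27Rb) and P_c = a/(27b²): a = 27 R² T_c²/(64 P_c).
a = 27×(8.314)²×(305.3)²/(64×4872) = 173955199/311808 = 557.9 kPa·dm⁶/mol²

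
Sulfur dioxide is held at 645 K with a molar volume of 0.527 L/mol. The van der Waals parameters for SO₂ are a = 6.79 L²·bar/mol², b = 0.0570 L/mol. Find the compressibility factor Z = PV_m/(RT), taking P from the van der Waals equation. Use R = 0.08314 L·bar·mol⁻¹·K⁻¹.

Z ≈ 0.8810

P = RT/(V_m − b) − a/V_m² = (0.08314)(645)/(0.527 − 0.0570) − 6.79/(0.527)²
  = 53.625/0.47000 − 24.448 = 114.10 − 24.448 = 89.65 bar
Z = PV_m/(RT) = (89.65)(0.527)/((0.08314)(645)) = 47.246/53.625 = 0.8810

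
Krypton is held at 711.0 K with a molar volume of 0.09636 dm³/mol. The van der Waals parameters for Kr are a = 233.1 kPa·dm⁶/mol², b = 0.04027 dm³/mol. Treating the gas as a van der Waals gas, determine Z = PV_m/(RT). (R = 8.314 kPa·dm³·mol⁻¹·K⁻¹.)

Z ≈ 1.309

P = RT/(V_m − b) − a/V_m² = (8.314)(711.0)/(0.09636 − 0.04027) − 233.1/(0.09636)²
  = 5911.3/0.056090 − 25104 = 105390 − 25104 = 80286 kPa
Z = PV_m/(RT) = (80286)(0.09636)/((8.314)(711.0)) = 7736.4/5911.3 = 1.309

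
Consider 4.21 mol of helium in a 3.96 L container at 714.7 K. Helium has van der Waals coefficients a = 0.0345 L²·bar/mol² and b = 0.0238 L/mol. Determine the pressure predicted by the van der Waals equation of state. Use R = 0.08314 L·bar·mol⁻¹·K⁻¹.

P = nRT/(V − nb) − a n²/V²
nRT/(V − nb) = (4.21)(0.08314)(714.7)/(3.96 − 4.21×0.0238) = 250.16/3.8598 = 64.812 bar
a n²/V² = (0.0345)(4.21)²/(3.96)² = 0.038994 bar
P = 64.812 − 0.038994 = 64.77 bar

P ≈ 64.77 bar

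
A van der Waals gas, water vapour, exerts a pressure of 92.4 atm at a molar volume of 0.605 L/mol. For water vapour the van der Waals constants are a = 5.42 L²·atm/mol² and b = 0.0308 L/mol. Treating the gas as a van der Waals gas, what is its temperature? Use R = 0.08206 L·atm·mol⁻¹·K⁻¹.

T ≈ 750.2 K

T = (P + a/V_m²)(V_m − b)/R
P + a/V_m² = 92.4 + 5.42/(0.605)² = 107.21 atm
V_m − b = 0.605 − 0.0308 = 0.57420 L/mol
T = (107.21)(0.57420)/0.08206 = 750.2 K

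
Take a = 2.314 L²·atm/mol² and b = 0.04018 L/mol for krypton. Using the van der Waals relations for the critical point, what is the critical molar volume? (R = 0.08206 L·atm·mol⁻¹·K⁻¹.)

V_m,c ≈ 0.1205 L/mol

For a van der Waals gas, V_m,c = 3b.
V_m,c = 3×0.04018 = 0.1205 L/mol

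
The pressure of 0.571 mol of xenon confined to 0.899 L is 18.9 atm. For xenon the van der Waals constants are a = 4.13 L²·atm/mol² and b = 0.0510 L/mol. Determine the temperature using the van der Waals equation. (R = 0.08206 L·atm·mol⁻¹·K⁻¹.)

T ≈ 381.8 K

T = (P + a n²/V²)(V − nb)/(nR)
P + a n²/V² = 18.9 + (4.13)(0.571)²/(0.899)² = 20.566 atm
V − nb = 0.899 − (0.571)(0.0510) = 0.86988 L
T = (20.566)(0.86988)/((0.571)(0.08206)) = 381.8 K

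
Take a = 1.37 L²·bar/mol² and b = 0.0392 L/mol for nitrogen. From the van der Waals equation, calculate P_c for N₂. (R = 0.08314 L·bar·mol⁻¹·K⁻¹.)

P_c ≈ 33.02 bar

For a van der Waals gas, P_c = a/(27b²).
P_c = 1.37/(27×(0.0392)²) = 1.37/0.041489 = 33.02 bar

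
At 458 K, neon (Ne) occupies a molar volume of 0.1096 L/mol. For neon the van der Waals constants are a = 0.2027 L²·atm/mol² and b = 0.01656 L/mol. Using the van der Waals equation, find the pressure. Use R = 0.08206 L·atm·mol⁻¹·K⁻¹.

P ≈ 387.1 atm

P = RT/(V_m − b) − a/V_m²
RT/(V_m − b) = (0.08206)(458)/(0.1096 − 0.01656) = 37.583/0.093040 = 403.94 atm
a/V_m² = 0.2027/(0.1096)² = 16.875 atm
P = 403.94 − 16.875 = 387.1 atm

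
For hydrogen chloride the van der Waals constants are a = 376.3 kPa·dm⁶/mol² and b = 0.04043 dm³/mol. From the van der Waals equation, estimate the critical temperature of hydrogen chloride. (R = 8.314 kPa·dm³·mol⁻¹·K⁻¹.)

T_c ≈ 331.7 K

For a van der Waals gas, T_c = 8a/(27Rb).
T_c = 8×376.3/(27×8.314×0.04043) = 3010.4/9.0756 = 331.7 K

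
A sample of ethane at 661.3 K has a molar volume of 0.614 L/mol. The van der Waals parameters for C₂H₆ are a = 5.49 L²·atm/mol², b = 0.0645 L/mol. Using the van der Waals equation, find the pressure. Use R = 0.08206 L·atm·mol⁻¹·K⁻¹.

P ≈ 84.19 atm

P = RT/(V_m − b) − a/V_m²
RT/(V_m − b) = (0.08206)(661.3)/(0.614 − 0.0645) = 54.266/0.54950 = 98.755 atm
a/V_m² = 5.49/(0.614)² = 14.562 atm
P = 98.755 − 14.562 = 84.19 atm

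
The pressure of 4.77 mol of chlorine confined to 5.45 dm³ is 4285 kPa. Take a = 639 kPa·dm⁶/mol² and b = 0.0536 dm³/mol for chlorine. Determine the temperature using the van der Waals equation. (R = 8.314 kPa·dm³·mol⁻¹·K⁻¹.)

T ≈ 625.4 K

T = (P + a n²/V²)(V − nb)/(nR)
P + a n²/V² = 4285 + (639)(4.77)²/(5.45)² = 4774.5 kPa
V − nb = 5.45 − (4.77)(0.0536) = 5.1943 dm³
T = (4774.5)(5.1943)/((4.77)(8.314)) = 625.4 K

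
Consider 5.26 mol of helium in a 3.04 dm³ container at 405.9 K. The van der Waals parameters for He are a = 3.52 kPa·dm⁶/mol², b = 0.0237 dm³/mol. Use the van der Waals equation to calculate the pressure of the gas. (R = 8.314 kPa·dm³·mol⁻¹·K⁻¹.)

P = nRT/(V − nb) − a n²/V²
nRT/(V − nb) = (5.26)(8.314)(405.9)/(3.04 − 5.26×0.0237) = 17751/2.9153 = 6088.9 kPa
a n²/V² = (3.52)(5.26)²/(3.04)² = 10.538 kPa
P = 6088.9 − 10.538 = 6078 kPa

P ≈ 6078 kPa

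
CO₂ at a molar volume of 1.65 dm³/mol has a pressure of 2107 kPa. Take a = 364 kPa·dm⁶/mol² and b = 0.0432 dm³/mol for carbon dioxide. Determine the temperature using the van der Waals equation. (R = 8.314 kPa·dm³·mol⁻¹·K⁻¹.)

T ≈ 433.0 K

T = (P + a/V_m²)(V_m − b)/R
P + a/V_m² = 2107 + 364/(1.65)² = 2240.7 kPa
V_m − b = 1.65 − 0.0432 = 1.6068 dm³/mol
T = (2240.7)(1.6068)/8.314 = 433.0 K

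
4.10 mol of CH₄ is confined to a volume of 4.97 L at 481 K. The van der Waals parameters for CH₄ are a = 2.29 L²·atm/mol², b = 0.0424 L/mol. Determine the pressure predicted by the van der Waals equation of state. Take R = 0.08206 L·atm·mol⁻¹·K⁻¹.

P ≈ 32.18 atm

P = nRT/(V − nb) − a n²/V²
nRT/(V − nb) = (4.10)(0.08206)(481)/(4.97 − 4.10×0.0424) = 161.83/4.7962 = 33.741 atm
a n²/V² = (2.29)(4.10)²/(4.97)² = 1.5584 atm
P = 33.741 − 1.5584 = 32.18 atm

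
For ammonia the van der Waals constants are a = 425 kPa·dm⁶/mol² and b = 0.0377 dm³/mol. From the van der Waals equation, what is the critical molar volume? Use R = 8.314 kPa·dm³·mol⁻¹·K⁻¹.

V_m,c ≈ 0.1131 dm³/mol

For a van der Waals gas, V_m,c = 3b.
V_m,c = 3×0.0377 = 0.1131 dm³/mol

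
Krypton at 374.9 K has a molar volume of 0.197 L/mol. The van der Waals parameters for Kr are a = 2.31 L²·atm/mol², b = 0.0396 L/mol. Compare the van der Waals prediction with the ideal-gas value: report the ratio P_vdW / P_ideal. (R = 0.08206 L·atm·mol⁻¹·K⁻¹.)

P_vdW / P_ideal ≈ 0.8704

Ideal: P_ideal = RT/V_m = (0.08206)(374.9)/0.197 = 156.164 atm
vdW: P = RT/(V_m − b) − a/V_m² = 30.7643/0.157400 − 2.31/0.0388090 = 195.453 − 59.5223 = 135.931 atm
Ratio = 135.931/156.164 = 0.8704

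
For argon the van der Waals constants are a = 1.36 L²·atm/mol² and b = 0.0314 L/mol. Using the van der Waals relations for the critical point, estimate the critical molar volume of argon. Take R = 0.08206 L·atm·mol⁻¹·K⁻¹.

V_m,c ≈ 0.09420 L/mol

For a van der Waals gas, V_m,c = 3b.
V_m,c = 3×0.0314 = 0.09420 L/mol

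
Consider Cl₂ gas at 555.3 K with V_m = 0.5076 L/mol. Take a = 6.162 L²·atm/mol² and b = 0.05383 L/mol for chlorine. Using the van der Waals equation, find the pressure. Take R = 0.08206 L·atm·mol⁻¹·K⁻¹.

P = RT/(V_m − b) − a/V_m²
RT/(V_m − b) = (0.08206)(555.3)/(0.5076 − 0.05383) = 45.568/0.45377 = 100.42 atm
a/V_m² = 6.162/(0.5076)² = 23.915 atm
P = 100.42 − 23.915 = 76.51 atm

P ≈ 76.51 atm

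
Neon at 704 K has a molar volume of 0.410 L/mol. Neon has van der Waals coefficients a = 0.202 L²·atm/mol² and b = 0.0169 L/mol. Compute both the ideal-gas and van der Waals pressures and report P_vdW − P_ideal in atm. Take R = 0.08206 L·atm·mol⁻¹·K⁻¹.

Ideal: P_ideal = RT/V_m = (0.08206)(704)/0.410 = 140.903 atm
vdW: P = RT/(V_m − b) − a/V_m² = 57.7702/0.393100 − 0.202/0.168100 = 146.961 − 1.20167 = 145.759 atm
ΔP = 145.759 − 140.903 = 4.86 atm

ΔP ≈ 4.86 atm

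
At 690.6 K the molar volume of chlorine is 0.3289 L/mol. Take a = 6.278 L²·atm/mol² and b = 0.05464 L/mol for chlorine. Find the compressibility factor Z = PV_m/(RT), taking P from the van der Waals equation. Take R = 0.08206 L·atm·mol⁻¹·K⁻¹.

P = RT/(V_m − b) − a/V_m² = (0.08206)(690.6)/(0.3289 − 0.05464) − 6.278/(0.3289)²
  = 56.671/0.27426 − 58.035 = 206.63 − 58.035 = 148.60 atm
Z = PV_m/(RT) = (148.60)(0.3289)/((0.08206)(690.6)) = 48.875/56.671 = 0.8624

Z ≈ 0.8624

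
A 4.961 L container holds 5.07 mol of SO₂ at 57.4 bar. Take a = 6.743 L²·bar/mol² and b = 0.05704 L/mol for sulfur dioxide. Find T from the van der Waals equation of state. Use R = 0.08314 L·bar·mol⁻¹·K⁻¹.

T = (P + a n²/V²)(V − nb)/(nR)
P + a n²/V² = 57.4 + (6.743)(5.07)²/(4.961)² = 64.443 bar
V − nb = 4.961 − (5.07)(0.05704) = 4.6718 L
T = (64.443)(4.6718)/((5.07)(0.08314)) = 714.2 K

T ≈ 714.2 K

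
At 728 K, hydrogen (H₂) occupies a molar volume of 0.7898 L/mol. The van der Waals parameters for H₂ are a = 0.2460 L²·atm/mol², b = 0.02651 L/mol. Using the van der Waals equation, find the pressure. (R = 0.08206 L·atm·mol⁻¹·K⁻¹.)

P = RT/(V_m − b) − a/V_m²
RT/(V_m − b) = (0.08206)(728)/(0.7898 − 0.02651) = 59.740/0.76329 = 78.266 atm
a/V_m² = 0.2460/(0.7898)² = 0.39437 atm
P = 78.266 − 0.39437 = 77.87 atm

P ≈ 77.87 atm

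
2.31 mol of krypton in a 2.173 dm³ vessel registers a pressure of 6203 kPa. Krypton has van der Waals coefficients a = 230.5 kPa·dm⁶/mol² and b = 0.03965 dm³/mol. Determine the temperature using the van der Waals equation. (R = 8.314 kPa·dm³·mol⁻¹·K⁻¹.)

T = (P + a n²/V²)(V − nb)/(nR)
P + a n²/V² = 6203 + (230.5)(2.31)²/(2.173)² = 6463.5 kPa
V − nb = 2.173 − (2.31)(0.03965) = 2.0814 dm³
T = (6463.5)(2.0814)/((2.31)(8.314)) = 700.5 K

T ≈ 700.5 K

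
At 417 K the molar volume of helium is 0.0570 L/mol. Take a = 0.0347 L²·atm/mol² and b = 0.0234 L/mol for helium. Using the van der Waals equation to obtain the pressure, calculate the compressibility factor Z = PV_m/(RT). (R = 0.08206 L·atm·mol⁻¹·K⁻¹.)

Z ≈ 1.679

P = RT/(V_m − b) − a/V_m² = (0.08206)(417)/(0.0570 − 0.0234) − 0.0347/(0.0570)²
  = 34.219/0.033600 − 10.680 = 1018.4 − 10.680 = 1007.7 atm
Z = PV_m/(RT) = (1007.7)(0.0570)/((0.08206)(417)) = 57.439/34.219 = 1.679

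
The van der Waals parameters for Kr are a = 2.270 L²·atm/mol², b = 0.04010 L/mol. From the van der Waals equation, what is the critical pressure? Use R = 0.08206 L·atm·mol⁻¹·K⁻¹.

P_c ≈ 52.28 atm

For a van der Waals gas, P_c = a/(27b²).
P_c = 2.270/(27×(0.04010)²) = 2.270/0.043416 = 52.28 atm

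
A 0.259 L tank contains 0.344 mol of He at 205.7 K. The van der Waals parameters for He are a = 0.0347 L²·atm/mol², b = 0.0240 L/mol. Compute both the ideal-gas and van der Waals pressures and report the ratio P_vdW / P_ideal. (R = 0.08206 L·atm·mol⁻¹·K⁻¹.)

P_vdW / P_ideal ≈ 1.030

Ideal: P_ideal = nRT/V = (0.344)(0.08206)(205.7)/0.259 = 22.4194 atm
vdW: P = nRT/(V − nb) − a n²/V² = 5.80663/0.250744 − 0.00410626/0.0670810 = 23.1576 − 0.0612135 = 23.0964 atm
Ratio = 23.0964/22.4194 = 1.030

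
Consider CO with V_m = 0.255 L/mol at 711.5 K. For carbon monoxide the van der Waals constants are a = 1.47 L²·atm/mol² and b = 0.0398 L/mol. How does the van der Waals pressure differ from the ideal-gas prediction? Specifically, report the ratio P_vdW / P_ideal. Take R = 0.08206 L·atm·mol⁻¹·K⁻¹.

Ideal: P_ideal = RT/V_m = (0.08206)(711.5)/0.255 = 228.963 atm
vdW: P = RT/(V_m − b) − a/V_m² = 58.3857/0.215200 − 1.47/0.0650250 = 271.309 − 22.6067 = 248.702 atm
Ratio = 248.702/228.963 = 1.086

P_vdW / P_ideal ≈ 1.086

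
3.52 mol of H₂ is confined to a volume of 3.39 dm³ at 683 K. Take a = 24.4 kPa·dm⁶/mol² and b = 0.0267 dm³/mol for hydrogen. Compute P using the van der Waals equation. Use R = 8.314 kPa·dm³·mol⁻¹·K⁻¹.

P ≈ 6038 kPa

P = nRT/(V − nb) − a n²/V²
nRT/(V − nb) = (3.52)(8.314)(683)/(3.39 − 3.52×0.0267) = 19988/3.2960 = 6064.3 kPa
a n²/V² = (24.4)(3.52)²/(3.39)² = 26.307 kPa
P = 6064.3 − 26.307 = 6038 kPa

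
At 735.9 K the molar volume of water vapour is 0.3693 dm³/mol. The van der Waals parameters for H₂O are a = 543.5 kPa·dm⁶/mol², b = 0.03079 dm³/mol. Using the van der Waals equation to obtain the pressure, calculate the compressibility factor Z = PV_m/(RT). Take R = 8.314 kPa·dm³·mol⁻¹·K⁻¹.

Z ≈ 0.8504

P = RT/(V_m − b) − a/V_m² = (8.314)(735.9)/(0.3693 − 0.03079) − 543.5/(0.3693)²
  = 6118.3/0.33851 − 3985.1 = 18074 − 3985.1 = 14089 kPa
Z = PV_m/(RT) = (14089)(0.3693)/((8.314)(735.9)) = 5203.1/6118.3 = 0.8504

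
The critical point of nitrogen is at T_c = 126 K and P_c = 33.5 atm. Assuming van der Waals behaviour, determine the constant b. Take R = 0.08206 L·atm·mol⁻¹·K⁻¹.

b ≈ 0.03858 L/mol

From T_c = 8a/(27Rb) and P_c = a/(27b²): b = R T_c/(8 P_c).
b = (0.08206)(126)/(8×33.5) = 10.340/268.00 = 0.03858 L/mol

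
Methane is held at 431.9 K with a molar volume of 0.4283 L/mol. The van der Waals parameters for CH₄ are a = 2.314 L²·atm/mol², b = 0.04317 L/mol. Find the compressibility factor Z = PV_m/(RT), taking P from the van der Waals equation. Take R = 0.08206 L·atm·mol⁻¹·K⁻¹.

Z ≈ 0.9597

P = RT/(V_m − b) − a/V_m² = (0.08206)(431.9)/(0.4283 − 0.04317) − 2.314/(0.4283)²
  = 35.442/0.38513 − 12.614 = 92.026 − 12.614 = 79.412 atm
Z = PV_m/(RT) = (79.412)(0.4283)/((0.08206)(431.9)) = 34.012/35.442 = 0.9597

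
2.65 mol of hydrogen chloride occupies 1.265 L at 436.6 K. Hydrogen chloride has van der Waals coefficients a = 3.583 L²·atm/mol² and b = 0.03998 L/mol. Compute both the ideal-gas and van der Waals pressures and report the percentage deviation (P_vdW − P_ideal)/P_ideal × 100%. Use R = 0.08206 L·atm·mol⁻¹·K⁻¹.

Ideal: P_ideal = nRT/V = (2.65)(0.08206)(436.6)/1.265 = 75.0534 atm
vdW: P = nRT/(V − nb) − a n²/V² = 94.9426/1.15905 − 25.1616/1.60023 = 81.9142 − 15.7237 = 66.1905 atm
% deviation = (66.1905 − 75.0534)/75.0534 × 100% = -11.81%

-11.81 %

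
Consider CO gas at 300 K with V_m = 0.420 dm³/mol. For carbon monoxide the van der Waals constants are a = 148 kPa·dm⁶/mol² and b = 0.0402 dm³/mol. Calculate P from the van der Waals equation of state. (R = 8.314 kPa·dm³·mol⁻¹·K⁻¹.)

P = RT/(V_m − b) − a/V_m²
RT/(V_m − b) = (8.314)(300)/(0.420 − 0.0402) = 2494.2/0.37980 = 6567.1 kPa
a/V_m² = 148/(0.420)² = 839.00 kPa
P = 6567.1 − 839.00 = 5728 kPa

P ≈ 5728 kPa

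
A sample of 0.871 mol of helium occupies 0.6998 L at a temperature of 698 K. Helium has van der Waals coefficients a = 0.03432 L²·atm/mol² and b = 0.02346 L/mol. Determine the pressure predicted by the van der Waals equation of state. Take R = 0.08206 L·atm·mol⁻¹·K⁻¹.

P ≈ 73.38 atm

P = nRT/(V − nb) − a n²/V²
nRT/(V − nb) = (0.871)(0.08206)(698)/(0.6998 − 0.871×0.02346) = 49.889/0.67937 = 73.434 atm
a n²/V² = (0.03432)(0.871)²/(0.6998)² = 0.053166 atm
P = 73.434 − 0.053166 = 73.38 atm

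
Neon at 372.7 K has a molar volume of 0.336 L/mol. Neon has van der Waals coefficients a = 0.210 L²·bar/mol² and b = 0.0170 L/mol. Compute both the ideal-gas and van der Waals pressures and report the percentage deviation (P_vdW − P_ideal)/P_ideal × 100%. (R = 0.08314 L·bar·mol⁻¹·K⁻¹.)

3.31 %

Ideal: P_ideal = RT/V_m = (0.08314)(372.7)/0.336 = 92.2211 bar
vdW: P = RT/(V_m − b) − a/V_m² = 30.9863/0.319000 − 0.210/0.112896 = 97.1357 − 1.86012 = 95.2756 bar
% deviation = (95.2756 − 92.2211)/92.2211 × 100% = 3.31%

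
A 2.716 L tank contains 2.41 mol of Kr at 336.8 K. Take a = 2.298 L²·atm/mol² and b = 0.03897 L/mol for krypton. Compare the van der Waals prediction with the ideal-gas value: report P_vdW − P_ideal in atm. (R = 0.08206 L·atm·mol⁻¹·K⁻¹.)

ΔP ≈ -0.931 atm

Ideal: P_ideal = nRT/V = (2.41)(0.08206)(336.8)/2.716 = 24.5240 atm
vdW: P = nRT/(V − nb) − a n²/V² = 66.6071/2.62208 − 13.3470/7.37666 = 25.4024 − 1.80936 = 23.5930 atm
ΔP = 23.5930 − 24.5240 = -0.931 atm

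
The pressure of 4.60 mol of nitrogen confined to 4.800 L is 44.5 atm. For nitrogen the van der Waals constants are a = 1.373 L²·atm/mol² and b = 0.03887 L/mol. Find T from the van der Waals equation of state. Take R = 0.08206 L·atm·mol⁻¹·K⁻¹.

T = (P + a n²/V²)(V − nb)/(nR)
P + a n²/V² = 44.5 + (1.373)(4.60)²/(4.800)² = 45.761 atm
V − nb = 4.800 − (4.60)(0.03887) = 4.6212 L
T = (45.761)(4.6212)/((4.60)(0.08206)) = 560.2 K

T ≈ 560.2 K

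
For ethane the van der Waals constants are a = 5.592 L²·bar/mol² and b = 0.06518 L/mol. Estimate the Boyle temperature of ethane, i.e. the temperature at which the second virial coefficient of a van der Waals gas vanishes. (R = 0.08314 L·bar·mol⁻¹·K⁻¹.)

T_B ≈ 1032 K

For a van der Waals gas the second virial coefficient B₂ = b − a/(RT) vanishes at T_B = a/(Rb).
T_B = 5.592/(0.08314×0.06518) = 5.592/0.0054191 = 1032 K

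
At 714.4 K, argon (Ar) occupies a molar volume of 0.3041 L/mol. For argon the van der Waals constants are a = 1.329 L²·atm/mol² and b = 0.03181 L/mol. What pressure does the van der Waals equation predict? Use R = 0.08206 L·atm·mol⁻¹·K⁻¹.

P ≈ 200.9 atm

P = RT/(V_m − b) − a/V_m²
RT/(V_m − b) = (0.08206)(714.4)/(0.3041 − 0.03181) = 58.624/0.27229 = 215.30 atm
a/V_m² = 1.329/(0.3041)² = 14.371 atm
P = 215.30 − 14.371 = 200.9 atm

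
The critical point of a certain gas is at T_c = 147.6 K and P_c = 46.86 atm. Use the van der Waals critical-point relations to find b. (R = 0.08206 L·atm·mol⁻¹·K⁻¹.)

b ≈ 0.03231 L/mol

From T_c = 8a/(27Rb) and P_c = a/(27b²): b = R T_c/(8 P_c).
b = (0.08206)(147.6)/(8×46.86) = 12.112/374.88 = 0.03231 L/mol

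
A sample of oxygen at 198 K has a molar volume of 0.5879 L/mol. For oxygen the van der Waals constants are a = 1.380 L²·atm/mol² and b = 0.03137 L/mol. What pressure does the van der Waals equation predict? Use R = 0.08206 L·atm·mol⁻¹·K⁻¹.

P = RT/(V_m − b) − a/V_m²
RT/(V_m − b) = (0.08206)(198)/(0.5879 − 0.03137) = 16.248/0.55653 = 29.195 atm
a/V_m² = 1.380/(0.5879)² = 3.9928 atm
P = 29.195 − 3.9928 = 25.20 atm

P ≈ 25.20 atm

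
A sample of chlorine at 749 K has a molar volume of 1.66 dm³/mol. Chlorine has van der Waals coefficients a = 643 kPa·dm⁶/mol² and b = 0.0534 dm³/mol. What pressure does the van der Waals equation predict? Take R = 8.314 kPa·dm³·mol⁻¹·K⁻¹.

P ≈ 3643 kPa

P = RT/(V_m − b) − a/V_m²
RT/(V_m − b) = (8.314)(749)/(1.66 − 0.0534) = 6227.2/1.6066 = 3876.0 kPa
a/V_m² = 643/(1.66)² = 233.34 kPa
P = 3876.0 − 233.34 = 3643 kPa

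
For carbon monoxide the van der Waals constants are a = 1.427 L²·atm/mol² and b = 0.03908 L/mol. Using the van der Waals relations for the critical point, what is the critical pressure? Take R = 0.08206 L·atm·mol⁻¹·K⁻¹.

P_c ≈ 34.61 atm

For a van der Waals gas, P_c = a/(27b²).
P_c = 1.427/(27×(0.03908)²) = 1.427/0.041236 = 34.61 atm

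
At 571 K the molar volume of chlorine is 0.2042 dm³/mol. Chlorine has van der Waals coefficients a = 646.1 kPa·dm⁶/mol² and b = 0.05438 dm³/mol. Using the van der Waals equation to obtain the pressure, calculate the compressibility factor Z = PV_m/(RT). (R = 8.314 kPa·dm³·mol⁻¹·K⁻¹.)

Z ≈ 0.6965

P = RT/(V_m − b) − a/V_m² = (8.314)(571)/(0.2042 − 0.05438) − 646.1/(0.2042)²
  = 4747.3/0.14982 − 15495 = 31687 − 15495 = 16192 kPa
Z = PV_m/(RT) = (16192)(0.2042)/((8.314)(571)) = 3306.4/4747.3 = 0.6965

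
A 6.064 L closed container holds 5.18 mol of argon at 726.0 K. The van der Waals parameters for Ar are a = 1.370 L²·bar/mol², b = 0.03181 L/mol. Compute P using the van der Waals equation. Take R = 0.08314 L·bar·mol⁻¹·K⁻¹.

P ≈ 52.00 bar

P = nRT/(V − nb) − a n²/V²
nRT/(V − nb) = (5.18)(0.08314)(726.0)/(6.064 − 5.18×0.03181) = 312.66/5.8992 = 53.000 bar
a n²/V² = (1.370)(5.18)²/(6.064)² = 0.99968 bar
P = 53.000 − 0.99968 = 52.00 bar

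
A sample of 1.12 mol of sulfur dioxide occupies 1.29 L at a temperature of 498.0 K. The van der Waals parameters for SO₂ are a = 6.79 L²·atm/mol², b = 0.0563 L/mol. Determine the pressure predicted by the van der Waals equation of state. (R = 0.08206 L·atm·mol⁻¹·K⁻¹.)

P = nRT/(V − nb) − a n²/V²
nRT/(V − nb) = (1.12)(0.08206)(498.0)/(1.29 − 1.12×0.0563) = 45.770/1.2269 = 37.305 atm
a n²/V² = (6.79)(1.12)²/(1.29)² = 5.1183 atm
P = 37.305 − 5.1183 = 32.19 atm

P ≈ 32.19 atm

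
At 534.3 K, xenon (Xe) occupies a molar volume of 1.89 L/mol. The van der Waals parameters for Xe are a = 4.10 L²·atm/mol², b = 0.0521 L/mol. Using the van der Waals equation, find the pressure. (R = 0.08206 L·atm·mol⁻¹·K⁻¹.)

P ≈ 22.71 atm

P = RT/(V_m − b) − a/V_m²
RT/(V_m − b) = (0.08206)(534.3)/(1.89 − 0.0521) = 43.845/1.8379 = 23.856 atm
a/V_m² = 4.10/(1.89)² = 1.1478 atm
P = 23.856 − 1.1478 = 22.71 atm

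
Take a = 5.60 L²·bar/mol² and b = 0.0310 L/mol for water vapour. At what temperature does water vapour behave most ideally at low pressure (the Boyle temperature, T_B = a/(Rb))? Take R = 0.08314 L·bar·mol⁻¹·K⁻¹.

T_B ≈ 2173 K

For a van der Waals gas the second virial coefficient B₂ = b − a/(RT) vanishes at T_B = a/(Rb).
T_B = 5.60/(0.08314×0.0310) = 5.60/0.0025773 = 2173 K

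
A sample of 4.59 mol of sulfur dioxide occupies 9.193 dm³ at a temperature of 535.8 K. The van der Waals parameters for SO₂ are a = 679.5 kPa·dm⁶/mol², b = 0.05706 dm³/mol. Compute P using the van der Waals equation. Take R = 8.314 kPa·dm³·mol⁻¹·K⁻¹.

P ≈ 2120 kPa

P = nRT/(V − nb) − a n²/V²
nRT/(V − nb) = (4.59)(8.314)(535.8)/(9.193 − 4.59×0.05706) = 20447/8.9311 = 2289.4 kPa
a n²/V² = (679.5)(4.59)²/(9.193)² = 169.39 kPa
P = 2289.4 − 169.39 = 2120 kPa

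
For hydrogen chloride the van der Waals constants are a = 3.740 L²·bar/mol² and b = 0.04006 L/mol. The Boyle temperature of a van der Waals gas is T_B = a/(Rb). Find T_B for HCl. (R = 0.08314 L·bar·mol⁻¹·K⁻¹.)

T_B ≈ 1123 K

For a van der Waals gas the second virial coefficient B₂ = b − a/(RT) vanishes at T_B = a/(Rb).
T_B = 3.740/(0.08314×0.04006) = 3.740/0.0033306 = 1123 K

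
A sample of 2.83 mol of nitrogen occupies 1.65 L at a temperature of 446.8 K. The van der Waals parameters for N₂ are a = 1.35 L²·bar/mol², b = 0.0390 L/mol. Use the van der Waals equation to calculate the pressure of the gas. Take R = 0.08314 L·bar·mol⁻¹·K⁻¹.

P ≈ 64.31 bar

P = nRT/(V − nb) − a n²/V²
nRT/(V − nb) = (2.83)(0.08314)(446.8)/(1.65 − 2.83×0.0390) = 105.13/1.5396 = 68.284 bar
a n²/V² = (1.35)(2.83)²/(1.65)² = 3.9714 bar
P = 68.284 − 3.9714 = 64.31 bar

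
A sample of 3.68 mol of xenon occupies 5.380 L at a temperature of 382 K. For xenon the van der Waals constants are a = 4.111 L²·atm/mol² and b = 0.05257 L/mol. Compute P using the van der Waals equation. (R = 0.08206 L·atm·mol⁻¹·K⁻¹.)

P ≈ 20.32 atm

P = nRT/(V − nb) − a n²/V²
nRT/(V − nb) = (3.68)(0.08206)(382)/(5.380 − 3.68×0.05257) = 115.36/5.1865 = 22.242 atm
a n²/V² = (4.111)(3.68)²/(5.380)² = 1.9234 atm
P = 22.242 − 1.9234 = 20.32 atm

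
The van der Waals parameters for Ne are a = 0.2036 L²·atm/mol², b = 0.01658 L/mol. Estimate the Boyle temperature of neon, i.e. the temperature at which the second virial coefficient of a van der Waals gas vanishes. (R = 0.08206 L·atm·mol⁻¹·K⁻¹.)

For a van der Waals gas the second virial coefficient B₂ = b − a/(RT) vanishes at T_B = a/(Rb).
T_B = 0.2036/(0.08206×0.01658) = 0.2036/0.0013606 = 149.6 K

T_B ≈ 149.6 K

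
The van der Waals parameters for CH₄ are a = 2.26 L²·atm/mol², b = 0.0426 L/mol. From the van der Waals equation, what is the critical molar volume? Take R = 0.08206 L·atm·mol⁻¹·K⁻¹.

For a van der Waals gas, V_m,c = 3b.
V_m,c = 3×0.0426 = 0.1278 L/mol

V_m,c ≈ 0.1278 L/mol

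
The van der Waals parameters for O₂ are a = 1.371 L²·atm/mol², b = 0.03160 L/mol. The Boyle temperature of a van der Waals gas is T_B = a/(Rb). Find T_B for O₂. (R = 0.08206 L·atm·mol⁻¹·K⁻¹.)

For a van der Waals gas the second virial coefficient B₂ = b − a/(RT) vanishes at T_B = a/(Rb).
T_B = 1.371/(0.08206×0.03160) = 1.371/0.0025931 = 528.7 K

T_B ≈ 528.7 K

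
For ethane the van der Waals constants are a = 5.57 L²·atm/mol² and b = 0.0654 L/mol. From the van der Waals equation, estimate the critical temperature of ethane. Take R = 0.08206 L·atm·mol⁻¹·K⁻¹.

For a van der Waals gas, T_c = 8a/(27Rb).
T_c = 8×5.57/(27×0.08206×0.0654) = 44.560/0.14490 = 307.5 K

T_c ≈ 307.5 K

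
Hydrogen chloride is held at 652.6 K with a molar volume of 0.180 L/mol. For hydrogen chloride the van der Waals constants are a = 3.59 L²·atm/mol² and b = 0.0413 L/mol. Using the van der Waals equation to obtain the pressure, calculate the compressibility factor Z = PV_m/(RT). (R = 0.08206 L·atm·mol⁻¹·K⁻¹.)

P = RT/(V_m − b) − a/V_m² = (0.08206)(652.6)/(0.180 − 0.0413) − 3.59/(0.180)²
  = 53.552/0.13870 − 110.80 = 386.10 − 110.80 = 275.30 atm
Z = PV_m/(RT) = (275.30)(0.180)/((0.08206)(652.6)) = 49.554/53.552 = 0.9253

Z ≈ 0.9253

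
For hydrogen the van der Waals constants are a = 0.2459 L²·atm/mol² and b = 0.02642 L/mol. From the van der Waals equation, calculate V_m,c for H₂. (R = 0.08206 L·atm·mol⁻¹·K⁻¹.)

For a van der Waals gas, V_m,c = 3b.
V_m,c = 3×0.02642 = 0.07926 L/mol

V_m,c ≈ 0.07926 L/mol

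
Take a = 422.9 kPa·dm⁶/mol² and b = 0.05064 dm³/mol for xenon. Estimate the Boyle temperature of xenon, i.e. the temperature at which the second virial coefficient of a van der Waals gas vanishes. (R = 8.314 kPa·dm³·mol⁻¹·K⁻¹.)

For a van der Waals gas the second virial coefficient B₂ = b − a/(RT) vanishes at T_B = a/(Rb).
T_B = 422.9/(8.314×0.05064) = 422.9/0.42102 = 1004 K

T_B ≈ 1004 K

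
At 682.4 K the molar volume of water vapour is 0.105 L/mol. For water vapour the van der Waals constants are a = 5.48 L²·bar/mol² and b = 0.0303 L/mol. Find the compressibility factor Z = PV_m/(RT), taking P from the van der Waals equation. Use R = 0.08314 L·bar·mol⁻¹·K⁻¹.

P = RT/(V_m − b) − a/V_m² = (0.08314)(682.4)/(0.105 − 0.0303) − 5.48/(0.105)²
  = 56.735/0.074700 − 497.05 = 759.50 − 497.05 = 262.45 bar
Z = PV_m/(RT) = (262.45)(0.105)/((0.08314)(682.4)) = 27.557/56.735 = 0.4857

Z ≈ 0.4857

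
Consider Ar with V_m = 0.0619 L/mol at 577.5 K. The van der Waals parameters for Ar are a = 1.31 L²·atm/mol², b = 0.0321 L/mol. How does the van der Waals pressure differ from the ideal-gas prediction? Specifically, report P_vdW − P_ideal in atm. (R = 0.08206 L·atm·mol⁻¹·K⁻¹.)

Ideal: P_ideal = RT/V_m = (0.08206)(577.5)/0.0619 = 765.584 atm
vdW: P = RT/(V_m − b) − a/V_m² = 47.3897/0.0298000 − 1.31/0.00383161 = 1590.26 − 341.893 = 1248.37 atm
ΔP = 1248.37 − 765.584 = 482.8 atm

ΔP ≈ 482.8 atm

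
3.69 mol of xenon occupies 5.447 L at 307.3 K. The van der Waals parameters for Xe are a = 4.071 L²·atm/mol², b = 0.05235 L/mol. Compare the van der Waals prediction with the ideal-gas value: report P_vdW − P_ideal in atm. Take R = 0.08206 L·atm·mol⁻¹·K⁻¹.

Ideal: P_ideal = nRT/V = (3.69)(0.08206)(307.3)/5.447 = 17.0830 atm
vdW: P = nRT/(V − nb) − a n²/V² = 93.0509/5.25383 − 55.4311/29.6698 = 17.7111 − 1.86827 = 15.8428 atm
ΔP = 15.8428 − 17.0830 = -1.240 atm

ΔP ≈ -1.240 atm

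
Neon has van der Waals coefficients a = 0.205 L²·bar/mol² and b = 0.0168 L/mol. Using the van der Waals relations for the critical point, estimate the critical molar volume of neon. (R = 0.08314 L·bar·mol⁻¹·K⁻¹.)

For a van der Waals gas, V_m,c = 3b.
V_m,c = 3×0.0168 = 0.05040 L/mol

V_m,c ≈ 0.05040 L/mol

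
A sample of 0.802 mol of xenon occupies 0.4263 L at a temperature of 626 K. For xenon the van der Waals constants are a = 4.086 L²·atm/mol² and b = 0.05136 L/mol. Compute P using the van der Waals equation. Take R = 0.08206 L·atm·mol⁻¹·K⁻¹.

P = nRT/(V − nb) − a n²/V²
nRT/(V − nb) = (0.802)(0.08206)(626)/(0.4263 − 0.802×0.05136) = 41.198/0.38511 = 106.98 atm
a n²/V² = (4.086)(0.802)²/(0.4263)² = 14.462 atm
P = 106.98 − 14.462 = 92.52 atm

P ≈ 92.52 atm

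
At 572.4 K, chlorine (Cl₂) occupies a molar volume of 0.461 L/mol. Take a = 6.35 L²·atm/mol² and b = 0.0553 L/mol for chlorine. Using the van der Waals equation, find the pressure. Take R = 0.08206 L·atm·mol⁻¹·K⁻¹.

P = RT/(V_m − b) − a/V_m²
RT/(V_m − b) = (0.08206)(572.4)/(0.461 − 0.0553) = 46.971/0.40570 = 115.78 atm
a/V_m² = 6.35/(0.461)² = 29.879 atm
P = 115.78 − 29.879 = 85.90 atm

P ≈ 85.90 atm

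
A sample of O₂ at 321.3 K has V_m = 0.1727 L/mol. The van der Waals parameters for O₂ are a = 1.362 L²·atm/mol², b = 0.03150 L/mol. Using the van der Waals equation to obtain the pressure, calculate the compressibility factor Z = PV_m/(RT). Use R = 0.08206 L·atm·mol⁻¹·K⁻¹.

Z ≈ 0.9240

P = RT/(V_m − b) − a/V_m² = (0.08206)(321.3)/(0.1727 − 0.03150) − 1.362/(0.1727)²
  = 26.366/0.14120 − 45.666 = 186.73 − 45.666 = 141.06 atm
Z = PV_m/(RT) = (141.06)(0.1727)/((0.08206)(321.3)) = 24.361/26.366 = 0.9240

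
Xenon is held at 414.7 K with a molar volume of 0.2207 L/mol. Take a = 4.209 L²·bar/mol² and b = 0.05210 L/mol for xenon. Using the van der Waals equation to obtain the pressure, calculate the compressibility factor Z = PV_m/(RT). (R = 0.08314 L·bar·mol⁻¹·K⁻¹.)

Z ≈ 0.7559

P = RT/(V_m − b) − a/V_m² = (0.08314)(414.7)/(0.2207 − 0.05210) − 4.209/(0.2207)²
  = 34.478/0.16860 − 86.412 = 204.50 − 86.412 = 118.09 bar
Z = PV_m/(RT) = (118.09)(0.2207)/((0.08314)(414.7)) = 26.062/34.478 = 0.7559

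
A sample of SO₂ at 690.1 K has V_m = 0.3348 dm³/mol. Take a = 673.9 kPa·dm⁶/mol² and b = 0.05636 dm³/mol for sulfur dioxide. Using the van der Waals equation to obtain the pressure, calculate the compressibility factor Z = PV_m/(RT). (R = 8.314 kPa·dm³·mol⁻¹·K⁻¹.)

Z ≈ 0.8516

P = RT/(V_m − b) − a/V_m² = (8.314)(690.1)/(0.3348 − 0.05636) − 673.9/(0.3348)²
  = 5737.5/0.27844 − 6012.1 = 20606 − 6012.1 = 14594 kPa
Z = PV_m/(RT) = (14594)(0.3348)/((8.314)(690.1)) = 4886.1/5737.5 = 0.8516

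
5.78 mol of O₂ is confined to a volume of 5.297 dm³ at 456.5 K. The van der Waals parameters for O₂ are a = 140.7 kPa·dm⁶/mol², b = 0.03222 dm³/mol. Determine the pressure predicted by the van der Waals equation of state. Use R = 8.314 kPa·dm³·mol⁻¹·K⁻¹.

P = nRT/(V − nb) − a n²/V²
nRT/(V − nb) = (5.78)(8.314)(456.5)/(5.297 − 5.78×0.03222) = 21937/5.1108 = 4292.3 kPa
a n²/V² = (140.7)(5.78)²/(5.297)² = 167.53 kPa
P = 4292.3 − 167.53 = 4125 kPa

P ≈ 4125 kPa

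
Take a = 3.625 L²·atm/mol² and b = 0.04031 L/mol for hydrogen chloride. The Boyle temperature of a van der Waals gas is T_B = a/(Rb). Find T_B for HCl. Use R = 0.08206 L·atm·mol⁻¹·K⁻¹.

T_B ≈ 1096 K

For a van der Waals gas the second virial coefficient B₂ = b − a/(RT) vanishes at T_B = a/(Rb).
T_B = 3.625/(0.08206×0.04031) = 3.625/0.0033078 = 1096 K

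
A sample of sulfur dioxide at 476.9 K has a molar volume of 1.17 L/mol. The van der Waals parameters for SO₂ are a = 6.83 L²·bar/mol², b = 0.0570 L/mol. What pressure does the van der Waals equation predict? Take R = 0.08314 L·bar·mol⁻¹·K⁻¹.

P ≈ 30.63 bar

P = RT/(V_m − b) − a/V_m²
RT/(V_m − b) = (0.08314)(476.9)/(1.17 − 0.0570) = 39.649/1.1130 = 35.624 bar
a/V_m² = 6.83/(1.17)² = 4.9894 bar
P = 35.624 − 4.9894 = 30.63 bar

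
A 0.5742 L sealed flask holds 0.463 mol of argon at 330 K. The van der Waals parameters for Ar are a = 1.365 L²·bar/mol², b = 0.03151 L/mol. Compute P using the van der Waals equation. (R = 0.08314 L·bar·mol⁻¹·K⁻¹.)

P = nRT/(V − nb) − a n²/V²
nRT/(V − nb) = (0.463)(0.08314)(330)/(0.5742 − 0.463×0.03151) = 12.703/0.55961 = 22.700 bar
a n²/V² = (1.365)(0.463)²/(0.5742)² = 0.88750 bar
P = 22.700 − 0.88750 = 21.81 bar

P ≈ 21.81 bar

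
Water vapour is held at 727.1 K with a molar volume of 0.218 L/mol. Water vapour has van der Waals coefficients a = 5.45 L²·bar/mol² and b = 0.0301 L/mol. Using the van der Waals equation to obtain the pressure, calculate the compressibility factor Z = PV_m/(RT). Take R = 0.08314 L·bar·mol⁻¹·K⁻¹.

Z ≈ 0.7466

P = RT/(V_m − b) − a/V_m² = (0.08314)(727.1)/(0.218 − 0.0301) − 5.45/(0.218)²
  = 60.451/0.18790 − 114.68 = 321.72 − 114.68 = 207.04 bar
Z = PV_m/(RT) = (207.04)(0.218)/((0.08314)(727.1)) = 45.135/60.451 = 0.7466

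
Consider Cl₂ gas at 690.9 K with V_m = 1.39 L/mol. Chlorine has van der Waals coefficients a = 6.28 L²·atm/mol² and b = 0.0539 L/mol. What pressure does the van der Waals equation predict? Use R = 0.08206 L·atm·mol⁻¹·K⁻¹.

P ≈ 39.18 atm

P = RT/(V_m − b) − a/V_m²
RT/(V_m − b) = (0.08206)(690.9)/(1.39 − 0.0539) = 56.695/1.3361 = 42.433 atm
a/V_m² = 6.28/(1.39)² = 3.2503 atm
P = 42.433 − 3.2503 = 39.18 atm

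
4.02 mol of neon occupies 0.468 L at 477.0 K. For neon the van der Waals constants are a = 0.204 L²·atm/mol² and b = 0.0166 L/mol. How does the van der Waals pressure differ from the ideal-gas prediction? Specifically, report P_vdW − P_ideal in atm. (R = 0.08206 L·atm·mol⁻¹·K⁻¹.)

Ideal: P_ideal = nRT/V = (4.02)(0.08206)(477.0)/0.468 = 336.225 atm
vdW: P = nRT/(V − nb) − a n²/V² = 157.353/0.401268 − 3.29672/0.219024 = 392.139 − 15.0519 = 377.087 atm
ΔP = 377.087 − 336.225 = 40.86 atm

ΔP ≈ 40.86 atm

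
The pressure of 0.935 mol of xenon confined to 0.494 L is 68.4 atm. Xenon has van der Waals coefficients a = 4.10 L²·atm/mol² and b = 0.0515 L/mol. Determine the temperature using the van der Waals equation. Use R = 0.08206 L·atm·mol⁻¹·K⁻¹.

T ≈ 482.8 K

T = (P + a n²/V²)(V − nb)/(nR)
P + a n²/V² = 68.4 + (4.10)(0.935)²/(0.494)² = 83.088 atm
V − nb = 0.494 − (0.935)(0.0515) = 0.44585 L
T = (83.088)(0.44585)/((0.935)(0.08206)) = 482.8 K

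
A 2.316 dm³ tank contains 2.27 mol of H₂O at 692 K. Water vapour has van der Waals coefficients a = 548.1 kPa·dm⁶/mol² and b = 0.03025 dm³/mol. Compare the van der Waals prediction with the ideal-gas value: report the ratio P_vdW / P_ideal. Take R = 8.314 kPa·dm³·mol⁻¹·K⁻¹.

P_vdW / P_ideal ≈ 0.9372

Ideal: P_ideal = nRT/V = (2.27)(8.314)(692)/2.316 = 5639.02 kPa
vdW: P = nRT/(V − nb) − a n²/V² = 13060.0/2.24733 − 2824.30/5.36386 = 5811.34 − 526.542 = 5284.80 kPa
Ratio = 5284.80/5639.02 = 0.9372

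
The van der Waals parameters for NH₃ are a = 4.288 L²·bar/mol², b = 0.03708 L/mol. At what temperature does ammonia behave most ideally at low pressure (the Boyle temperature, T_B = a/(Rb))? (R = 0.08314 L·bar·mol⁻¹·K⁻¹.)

T_B ≈ 1391 K

For a van der Waals gas the second virial coefficient B₂ = b − a/(RT) vanishes at T_B = a/(Rb).
T_B = 4.288/(0.08314×0.03708) = 4.288/0.0030828 = 1391 K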